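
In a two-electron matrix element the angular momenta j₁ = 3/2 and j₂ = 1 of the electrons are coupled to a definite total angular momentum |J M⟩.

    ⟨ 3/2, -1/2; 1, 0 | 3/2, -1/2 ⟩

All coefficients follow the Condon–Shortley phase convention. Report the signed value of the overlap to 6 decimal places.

triangle: 1!×2!×1!/5! = 2/120
(j±m)!: 1!×2!×1!×1!×1!×2! = 4
prefactor² = (2J+1)×Δ×N² = 4/15
  k=0: +1/(0!×1!×2!×1!×0!×0!) = 1/2
  k=1: −1/(1!×0!×1!×0!×1!×1!) = -1
Σ = -1/2  ⇒  CG² = 4/15×(-1/2)² = 1/15
CG = −√(1/15) = -0.258199

−√(1/15) = -0.258199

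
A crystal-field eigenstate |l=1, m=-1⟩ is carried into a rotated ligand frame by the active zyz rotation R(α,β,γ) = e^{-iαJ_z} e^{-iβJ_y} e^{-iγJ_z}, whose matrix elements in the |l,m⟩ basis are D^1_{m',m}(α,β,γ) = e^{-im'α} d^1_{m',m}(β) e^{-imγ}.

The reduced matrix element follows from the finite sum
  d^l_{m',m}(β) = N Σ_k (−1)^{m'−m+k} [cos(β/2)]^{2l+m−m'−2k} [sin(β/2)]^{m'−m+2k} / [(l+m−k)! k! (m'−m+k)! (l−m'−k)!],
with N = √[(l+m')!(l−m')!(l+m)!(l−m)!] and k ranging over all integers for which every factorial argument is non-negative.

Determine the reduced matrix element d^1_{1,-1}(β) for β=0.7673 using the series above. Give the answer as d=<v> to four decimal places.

d^1_{1,-1}(β=0.7673) via the finite sum:
With c≡cos(β/2)=0.927305 and s≡sin(β/2)=0.374308, N=[2·1·1·2]^{1/2}=2.000000
Admissible k: 0..0 (factorial args all ≥0)
  k=0: (−1)^2·2.0000/(2)·0.9273^0·0.3743^2 = +0.140106
d^1_{1,-1}(0.7673) = +0.140106

d=0.1401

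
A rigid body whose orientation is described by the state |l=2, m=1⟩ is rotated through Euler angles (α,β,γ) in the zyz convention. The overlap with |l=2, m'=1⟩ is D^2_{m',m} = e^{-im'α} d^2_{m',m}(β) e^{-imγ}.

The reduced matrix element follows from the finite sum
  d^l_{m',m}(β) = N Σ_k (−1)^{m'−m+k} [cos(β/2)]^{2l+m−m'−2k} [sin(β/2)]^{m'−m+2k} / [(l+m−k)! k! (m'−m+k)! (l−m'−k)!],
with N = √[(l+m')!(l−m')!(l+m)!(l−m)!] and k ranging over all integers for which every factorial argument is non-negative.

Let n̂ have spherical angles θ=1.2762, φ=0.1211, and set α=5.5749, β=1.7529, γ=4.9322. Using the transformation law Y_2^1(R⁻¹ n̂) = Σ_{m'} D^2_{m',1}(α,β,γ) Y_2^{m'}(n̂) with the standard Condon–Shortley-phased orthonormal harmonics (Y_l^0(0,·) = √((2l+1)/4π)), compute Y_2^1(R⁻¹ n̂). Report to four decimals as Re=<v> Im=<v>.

Need the full column D^2_{m',1} for m'=−2..2 at α=5.5749, β=1.7529, γ=4.9322.
cos(β/2)=0.639883, sin(β/2)=0.768472
d^2_{-2,1}: single k=3 term ⇒ +0.580785;  D = +0.579536-0.038064i
d^2_{-1,1}: k∈[2..3] ⇒ +0.725402 -0.348749 = +0.376654;  D = +0.301504+0.225751i
d^2_{0,1}: k∈[1..2] ⇒ +0.493181 -0.711313 = -0.218132;  D = -0.047563-0.212884i
d^2_{1,1}: k∈[0..1] ⇒ +0.167650 -0.725402 = -0.557753;  D = +0.261742-0.492523i
d^2_{2,1}: single k=0 term ⇒ -0.402680;  D = +0.374839-0.147130i
Y_2^{m'}(θ=1.2762,φ=0.1211) and Σ D·Y over m':
  (+0.5795-0.0381i)·(+0.3434-0.0848i)  (+0.3015+0.2258i)·(+0.2131-0.0259i)  (-0.0476-0.2129i)·(-0.2356+0.0000i)  (+0.2617-0.4925i)·(-0.2131-0.0259i)  (+0.3748-0.1471i)·(+0.3434+0.0848i)
Y_2^1(R⁻¹ n̂) = +0.349733+0.107645i

Re=0.3497 Im=0.1076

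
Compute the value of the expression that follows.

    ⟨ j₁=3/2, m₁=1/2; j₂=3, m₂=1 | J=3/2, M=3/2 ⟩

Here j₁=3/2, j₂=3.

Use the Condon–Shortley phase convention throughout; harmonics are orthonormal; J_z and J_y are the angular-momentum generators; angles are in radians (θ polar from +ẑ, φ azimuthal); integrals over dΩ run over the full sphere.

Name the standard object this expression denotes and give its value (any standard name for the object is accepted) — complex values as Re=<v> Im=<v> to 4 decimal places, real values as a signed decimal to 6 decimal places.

Clebsch–Gordan coefficient, −√(4/35) ≈ -0.338062

This is a Clebsch–Gordan (vector-coupling) coefficient.
triangle: 3!*0!*3!/7! = 36/5040
(j±m)!: 2!*1!*4!*2!*3!*0! = 576
prefactor² = (2J+1)*Δ*N² = 576/35
  k=1: −1/(1!*2!*0!*3!*0!*0!) = -1/12
Σ = -1/12  ⇒  CG² = 576/35*(-1/12)² = 4/35
CG = −√(4/35) = -0.338062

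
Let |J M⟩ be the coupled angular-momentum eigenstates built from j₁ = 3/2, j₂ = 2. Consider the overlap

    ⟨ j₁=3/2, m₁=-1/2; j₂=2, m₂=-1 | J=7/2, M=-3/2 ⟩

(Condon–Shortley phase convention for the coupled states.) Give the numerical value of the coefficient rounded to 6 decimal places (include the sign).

√[8·0!3!4!/8! · 1!2!1!3!2!5!] = √(576/7)
  +(−1)^0/∏(0,0,2,1,1,3)! = 1/12  (running 1/12)
⟨..|..⟩ = √(576/7)·(1/12) = +0.755929

+0.755929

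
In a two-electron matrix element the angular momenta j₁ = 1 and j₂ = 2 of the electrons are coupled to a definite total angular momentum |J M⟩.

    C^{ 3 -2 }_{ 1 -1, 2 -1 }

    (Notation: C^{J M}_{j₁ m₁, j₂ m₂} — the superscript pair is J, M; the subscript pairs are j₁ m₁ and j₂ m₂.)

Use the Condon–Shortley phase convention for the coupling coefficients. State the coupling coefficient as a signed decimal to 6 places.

j₁+j₂−J=0  J+j₁−j₂=2  J−j₁+j₂=4  j₁+j₂+J+1=7
(j₁±m₁, j₂±m₂, J±M) = (0,2,1,3,1,5)
P² = 96
sum k=0..0:
  [0] +1/12 = 1/12
S = 1/12
C² = P²·S² = 2/3 ; C = +0.816497

+0.816497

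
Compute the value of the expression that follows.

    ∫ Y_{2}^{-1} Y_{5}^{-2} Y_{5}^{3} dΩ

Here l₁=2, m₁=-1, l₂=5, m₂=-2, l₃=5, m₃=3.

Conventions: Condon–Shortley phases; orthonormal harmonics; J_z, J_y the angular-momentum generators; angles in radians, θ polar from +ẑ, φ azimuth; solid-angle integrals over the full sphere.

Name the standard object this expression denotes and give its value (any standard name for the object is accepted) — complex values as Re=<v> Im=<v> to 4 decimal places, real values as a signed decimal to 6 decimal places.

Gaunt coefficient, -0.161739

This is a Gaunt coefficient — the integral of a triple product of spherical harmonics over the sphere.
m-sum 0 ✓  L=12 even ✓  3≤5≤7 ✓
Π(2lᵢ+1) = 5×11×11 = 605
triangle coeff Δ(2,5,5) = 1/38610
Σ_t [0,2]: t=0:+1/2880 t=1:−1/576 t=2:+1/2880 = -1/960
(3j)²=10/429 [(2 5 5; 0 0 0)], sign=+1
Σ_t [1,2]: t=1:−1/2880 t=2:+1/10080 = -1/4032
(3j)²=10/429 [(2 5 5; -1 -2 3)], sign=-1
⇒ 4πI² = 500/1521
I = (-1)√(500/1521/(4π)) = -0.16173926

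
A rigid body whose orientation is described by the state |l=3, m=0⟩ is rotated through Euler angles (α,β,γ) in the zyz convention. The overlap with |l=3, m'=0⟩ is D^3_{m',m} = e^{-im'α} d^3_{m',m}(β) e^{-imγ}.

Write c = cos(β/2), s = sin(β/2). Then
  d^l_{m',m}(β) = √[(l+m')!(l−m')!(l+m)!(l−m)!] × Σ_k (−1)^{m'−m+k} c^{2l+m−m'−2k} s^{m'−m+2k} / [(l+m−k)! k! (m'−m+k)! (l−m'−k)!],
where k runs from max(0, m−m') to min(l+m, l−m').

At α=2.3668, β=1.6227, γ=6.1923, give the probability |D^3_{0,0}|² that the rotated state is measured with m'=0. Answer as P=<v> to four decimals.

First d^3_{0,0}(β=1.6227), then the phase factors e^{-i(0)α} and e^{-i(0)γ}:
c=cos(1.622700/2)=0.688520, s=sin(1.622700/2)=0.725217; N=√[6·6·6·6]=36.000000
k: max(0,(0)−(0))=0 … min(3+(0),3−(0))=3
  k=0: (−1)^0·36.0000/(36)·0.6885^6·0.7252^0 = +0.106537
  k=1: (−1)^1·36.0000/(4)·0.6885^4·0.7252^2 = -1.063764
  k=2: (−1)^2·36.0000/(4)·0.6885^2·0.7252^4 = +1.180180
  k=3: (−1)^3·36.0000/(36)·0.6885^0·0.7252^6 = -0.145482
d^3_{0,0}(1.6227) = +0.106537 -1.063764 +1.180180 -0.145482 = +0.077471
|D^3_{0,0}|² = |d^3_{0,0}(β)|² = (+0.077471)² = 0.006002 (the z-rotation phases have unit modulus)

P=0.0060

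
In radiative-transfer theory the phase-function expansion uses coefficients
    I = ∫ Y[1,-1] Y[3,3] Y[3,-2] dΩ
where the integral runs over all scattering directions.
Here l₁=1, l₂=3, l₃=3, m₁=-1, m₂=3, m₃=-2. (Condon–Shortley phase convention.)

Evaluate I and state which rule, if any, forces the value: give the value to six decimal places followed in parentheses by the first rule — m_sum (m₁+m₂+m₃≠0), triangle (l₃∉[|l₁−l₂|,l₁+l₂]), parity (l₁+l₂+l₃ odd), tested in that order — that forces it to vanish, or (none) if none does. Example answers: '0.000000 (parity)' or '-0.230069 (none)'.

l₁+l₂+l₃=7 is odd: 3j(l;000)=0 ⇒ I=0

0.000000 (parity)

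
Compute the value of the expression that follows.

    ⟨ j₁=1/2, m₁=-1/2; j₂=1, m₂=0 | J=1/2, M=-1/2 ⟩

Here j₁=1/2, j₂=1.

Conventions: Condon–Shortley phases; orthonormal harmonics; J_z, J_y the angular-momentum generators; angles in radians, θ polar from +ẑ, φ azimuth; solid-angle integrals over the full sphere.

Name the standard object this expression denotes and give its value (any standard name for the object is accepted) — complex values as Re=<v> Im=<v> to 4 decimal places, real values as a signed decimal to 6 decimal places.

Clebsch–Gordan coefficient, −√(1/3) ≈ -0.577350

This is a Clebsch–Gordan (vector-coupling) coefficient.
j₁+j₂−J=1  J+j₁−j₂=0  J−j₁+j₂=1  j₁+j₂+J+1=3
(j₁±m₁, j₂±m₂, J±M) = (0,1,1,1,0,1)
P² = 1/3
sum k=1..1:
  [1] −1/1 = -1
S = -1
C² = P²·S² = 1/3 ; C = -0.577350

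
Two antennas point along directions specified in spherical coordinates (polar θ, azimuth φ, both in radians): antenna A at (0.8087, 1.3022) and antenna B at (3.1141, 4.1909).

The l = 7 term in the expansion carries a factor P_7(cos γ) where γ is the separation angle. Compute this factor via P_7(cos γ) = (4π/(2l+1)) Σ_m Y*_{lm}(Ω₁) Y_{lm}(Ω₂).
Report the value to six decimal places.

-0.119240

Expand P_7 via completeness: Σ_{m} conj(Y_{7,m}) at Ω₁ times Y_{7,m} at Ω₂ —
  m=-7: (-0.04937 + 0.01578j) × (-0.00000 + 0.00000j) = 0.00000 - 0.00000j  (running Σ = 0.00000 - 0.00000j)
  m=-6: (0.00755 + 0.18496j) × (-0.00000 + 0.00000j) = -0.00000 - 0.00000j  (running Σ = -0.00000 - 0.00000j)
  m=-5: (0.36800 + 0.08532j) × (-0.00000 - 0.00000j) = -0.00000 - 0.00000j  (running Σ = -0.00000 - 0.00000j)
  m=-4: (0.21128 - 0.39006j) × (0.00000 - 0.00000j) = -0.00000 - 0.00000j  (running Σ = -0.00000 - 0.00000j)
  m=-3: (-0.12187 - 0.11700j) × (0.00018 - 0.00000j) = -0.00002 - 0.00002j  (running Σ = -0.00002 - 0.00002j)
  m=-2: (0.23997 - 0.14293j) × (0.00285 + 0.00489j) = 0.00138 + 0.00077j  (running Σ = 0.00136 + 0.00074j)
  m=-1: (-0.08165 - 0.29665j) × (-0.05570 + 0.09694j) = 0.03330 + 0.00861j  (running Σ = 0.03466 + 0.00935j)
  m=0: (0.19580 + 0.00000j) × (-1.08102 + 0.00000j) = -0.21166 + 0.00000j  (running Σ = -0.17700 + 0.00935j)
  m=1: (0.08165 - 0.29665j) × (0.05570 + 0.09694j) = 0.03330 - 0.00861j  (running Σ = -0.14369 + 0.00074j)
  m=2: (0.23997 + 0.14293j) × (0.00285 - 0.00489j) = 0.00138 - 0.00077j  (running Σ = -0.14231 - 0.00002j)
  m=3: (0.12187 - 0.11700j) × (-0.00018 - 0.00000j) = -0.00002 + 0.00002j  (running Σ = -0.14233 - 0.00000j)
  m=4: (0.21128 + 0.39006j) × (0.00000 + 0.00000j) = -0.00000 + 0.00000j  (running Σ = -0.14233 - 0.00000j)
  m=5: (-0.36800 + 0.08532j) × (0.00000 - 0.00000j) = -0.00000 + 0.00000j  (running Σ = -0.14233 - 0.00000j)
  m=6: (0.00755 - 0.18496j) × (-0.00000 - 0.00000j) = -0.00000 + 0.00000j  (running Σ = -0.14233 - 0.00000j)
  m=7: (0.04937 + 0.01578j) × (0.00000 + 0.00000j) = 0.00000 + 0.00000j  (running Σ = -0.14233 - 0.00000j)
Accumulated sum -0.14233 - 0.00000j; after 4π/(2l+1) scaling, -0.11924 - 0.00000j ⇒ P_7 = -0.119240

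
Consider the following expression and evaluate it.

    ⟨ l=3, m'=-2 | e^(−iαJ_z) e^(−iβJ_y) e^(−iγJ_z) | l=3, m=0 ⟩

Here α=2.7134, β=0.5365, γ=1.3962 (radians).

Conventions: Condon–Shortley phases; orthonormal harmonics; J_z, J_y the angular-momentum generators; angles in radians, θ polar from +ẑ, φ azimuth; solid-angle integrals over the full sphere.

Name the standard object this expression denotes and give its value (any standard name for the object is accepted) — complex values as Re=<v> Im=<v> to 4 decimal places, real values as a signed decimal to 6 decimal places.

This is a Wigner D-matrix element — the rotation-matrix element ⟨l m'| R(α,β,γ) |l m⟩ in the angular-momentum basis.
Split into d^3_{-2,0}(β=0.5365) × two z-phases.
c=cos(0.536500/2)=0.964236, s=sin(0.536500/2)=0.265044; N=√[1·120·6·6]=65.726707
k: max(0,(0)−(-2))=2 … min(3+(0),3−(-2))=3
  k=2: (−1)^0·65.7267/(12)·0.9642^4·0.2650^2 = +0.332607
  k=3: (−1)^1·65.7267/(12)·0.9642^2·0.2650^4 = -0.025131
d^3_{-2,0}(0.5365) = +0.332607 -0.025131 = +0.307477
Phases: e^{-i·(-2)·2.7134}=+0.655173-0.755479i, e^{-i·(0)·1.3962}=+1.000000+0.000000i ⇒ D=+0.201450-0.232292i

Wigner D-matrix element, Re=0.2015 Im=-0.2323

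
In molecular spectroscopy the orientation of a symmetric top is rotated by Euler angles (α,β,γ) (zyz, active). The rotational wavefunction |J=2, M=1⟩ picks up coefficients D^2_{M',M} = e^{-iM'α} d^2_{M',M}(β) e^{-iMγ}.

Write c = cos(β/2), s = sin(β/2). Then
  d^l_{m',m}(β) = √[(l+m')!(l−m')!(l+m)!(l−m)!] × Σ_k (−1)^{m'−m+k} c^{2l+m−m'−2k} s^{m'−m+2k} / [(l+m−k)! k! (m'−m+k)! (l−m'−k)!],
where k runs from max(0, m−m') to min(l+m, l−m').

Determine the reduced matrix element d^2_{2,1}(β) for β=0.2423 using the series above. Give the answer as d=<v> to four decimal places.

d^2_{2,1}(β=0.2423) via the finite sum:
c=cos(0.242300/2)=0.992670, s=sin(0.242300/2)=0.120854; N=√[24·1·6·1]=12.000000
The bounds max(0,m−m')=0 and min(l+m,l−m')=0 give 1 term
  k=0: (−1)^1·12.0000/(6)·0.9927^3·0.1209^1 = -0.236432
d^2_{2,1}(0.2423) = -0.236432

d=-0.2364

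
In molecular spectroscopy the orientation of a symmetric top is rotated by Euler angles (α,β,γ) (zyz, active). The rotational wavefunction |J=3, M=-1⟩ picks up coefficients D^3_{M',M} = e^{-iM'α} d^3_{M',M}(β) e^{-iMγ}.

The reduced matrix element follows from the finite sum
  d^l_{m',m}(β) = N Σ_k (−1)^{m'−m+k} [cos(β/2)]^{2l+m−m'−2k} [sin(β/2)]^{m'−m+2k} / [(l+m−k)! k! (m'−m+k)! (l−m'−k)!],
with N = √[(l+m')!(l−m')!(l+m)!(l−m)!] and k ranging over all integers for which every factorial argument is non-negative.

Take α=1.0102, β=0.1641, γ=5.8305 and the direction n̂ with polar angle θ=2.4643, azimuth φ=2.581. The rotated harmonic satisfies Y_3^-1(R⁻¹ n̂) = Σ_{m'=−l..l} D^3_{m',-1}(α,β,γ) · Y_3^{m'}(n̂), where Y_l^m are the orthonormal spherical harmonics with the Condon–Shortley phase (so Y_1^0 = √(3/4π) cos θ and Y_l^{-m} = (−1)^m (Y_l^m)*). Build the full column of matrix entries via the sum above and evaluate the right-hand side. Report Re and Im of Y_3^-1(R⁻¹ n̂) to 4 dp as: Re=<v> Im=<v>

Need the full column D^3_{m',-1} for m'=−3..3 at α=1.0102, β=0.1641, γ=5.8305.
cos(β/2)=0.996636, sin(β/2)=0.081958
d^3_{-3,-1}: single k=2 term ⇒ +0.025667;  D = -0.021696+0.013714i
d^3_{-2,-1}: k∈[1..2] ⇒ +0.254844 -0.003447 = +0.251397;  D = +0.000775+0.251396i
d^3_{-1,-1}: k∈[0..2] ⇒ +0.979984 -0.053017 +0.000269 = +0.927235;  D = +0.786826+0.490581i
d^3_{0,-1}: k∈[0..2] ⇒ -0.279167 +0.005664 -0.000013 = -0.273516;  D = -0.245967+0.119631i
d^3_{1,-1}: k∈[0..2] ⇒ +0.039763 -0.000359 +0.000000 = +0.039405;  D = +0.004244-0.039176i
d^3_{2,-1}: k∈[0..1] ⇒ -0.003447 +0.000012 = -0.003435;  D = +0.002696+0.002129i
d^3_{3,-1}: single k=0 term ⇒ +0.000174;  D = -0.000164+0.000058i
Y_3^{m'}(θ=2.4643,φ=2.581) and Σ D·Y over m':
  (-0.0217+0.0137i)·(+0.0114-0.1021i)  (+0.0008+0.2514i)·(-0.1359-0.2817i)  (+0.7868+0.4906i)·(-0.3493-0.2193i)  (-0.2460+0.1196i)·(-0.0106+0.0000i)  (+0.0042-0.0392i)·(+0.3493-0.2193i)  (+0.0027+0.0021i)·(-0.1359+0.2817i)  (-0.0002+0.0001i)·(-0.0114-0.1021i)
Y_3^-1(R⁻¹ n̂) = -0.100866-0.391308i

Re=-0.1009 Im=-0.3913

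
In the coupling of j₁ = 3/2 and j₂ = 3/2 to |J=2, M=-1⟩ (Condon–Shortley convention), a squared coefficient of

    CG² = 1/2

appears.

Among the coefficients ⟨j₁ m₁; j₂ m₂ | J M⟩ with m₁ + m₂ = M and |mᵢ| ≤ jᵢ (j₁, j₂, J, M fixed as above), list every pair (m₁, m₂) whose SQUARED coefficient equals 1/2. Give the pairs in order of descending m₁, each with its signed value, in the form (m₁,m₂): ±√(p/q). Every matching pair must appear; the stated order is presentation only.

(1/2,-3/2): +√(1/2); (-3/2,1/2): −√(1/2)

Admissible pairs with m₁+m₂ = M = -1: (-3/2,1/2), (-1/2,-1/2), (1/2,-3/2)
  (m₁,m₂)=(1/2,-3/2): CG² = 1/2, CG = +√(1/2)   ← matches the target
  (m₁,m₂)=(-1/2,-1/2): CG² = 0/1, CG = 0
  (m₁,m₂)=(-3/2,1/2): CG² = 1/2, CG = −√(1/2)   ← matches the target
Pairs with CG² = 1/2: (1/2,-3/2): +√(1/2); (-3/2,1/2): −√(1/2)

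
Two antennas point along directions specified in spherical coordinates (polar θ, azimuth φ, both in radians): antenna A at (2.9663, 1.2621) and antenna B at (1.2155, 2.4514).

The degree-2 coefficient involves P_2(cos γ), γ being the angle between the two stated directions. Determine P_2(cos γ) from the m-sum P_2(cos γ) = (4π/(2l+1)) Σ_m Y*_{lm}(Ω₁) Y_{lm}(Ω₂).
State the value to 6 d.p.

Expand P_2 via completeness: Σ_{m} conj(Y_{2,m}) at Ω₁ times Y_{2,m} at Ω₂ —
  m=-2: (-0.009579+0.006801i) × (+0.064260+0.333394i) = -0.002883-0.002757i  (running Σ = -0.002883-0.002757i)
  m=-1: (-0.040306-0.126394i) × (-0.194292-0.160419i) = -0.012445+0.031023i  (running Σ = -0.015328+0.028267i)
  m=0: (+0.602006-0.000000i) × (-0.200893+0.000000i) = -0.120939+0.000000i  (running Σ = -0.136267+0.028267i)
  m=1: (+0.040306-0.126394i) × (+0.194292-0.160419i) = -0.012445-0.031023i  (running Σ = -0.148712-0.002757i)
  m=2: (-0.009579-0.006801i) × (+0.064260-0.333394i) = -0.002883+0.002757i  (running Σ = -0.151595-0.000000i)
Total Σ_m = -0.151595-0.000000i. Multiply by 2.513274: -0.380999-0.000000i. P_2(cos γ) = -0.380999

-0.380999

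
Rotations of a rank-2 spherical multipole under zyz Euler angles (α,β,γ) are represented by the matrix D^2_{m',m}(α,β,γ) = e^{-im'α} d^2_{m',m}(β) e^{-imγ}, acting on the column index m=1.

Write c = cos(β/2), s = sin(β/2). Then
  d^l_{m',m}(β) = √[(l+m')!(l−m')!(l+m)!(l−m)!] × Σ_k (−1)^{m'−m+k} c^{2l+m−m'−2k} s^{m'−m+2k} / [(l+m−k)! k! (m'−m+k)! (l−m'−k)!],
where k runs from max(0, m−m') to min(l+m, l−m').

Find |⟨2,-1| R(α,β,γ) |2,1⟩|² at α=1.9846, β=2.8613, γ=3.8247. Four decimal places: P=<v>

Split into d^2_{-1,1}(β=2.8613) × two z-phases.
c=cos(2.861300/2)=0.139688, s=sin(2.861300/2)=0.990196; N=√[1·6·6·1]=6.000000
k∈{2,3} keeps every argument non-negative
  k=2: (−1)^0·6.0000/(2)·0.1397^2·0.9902^2 = +0.057396
  k=3: (−1)^1·6.0000/(6)·0.1397^0·0.9902^4 = -0.961355
d^2_{-1,1}(2.8613) = +0.057396 -0.961355 = -0.903959
|D^2_{-1,1}|² = |d^2_{-1,1}(β)|² = (-0.903959)² = 0.817142 (the z-rotation phases have unit modulus)

P=0.8171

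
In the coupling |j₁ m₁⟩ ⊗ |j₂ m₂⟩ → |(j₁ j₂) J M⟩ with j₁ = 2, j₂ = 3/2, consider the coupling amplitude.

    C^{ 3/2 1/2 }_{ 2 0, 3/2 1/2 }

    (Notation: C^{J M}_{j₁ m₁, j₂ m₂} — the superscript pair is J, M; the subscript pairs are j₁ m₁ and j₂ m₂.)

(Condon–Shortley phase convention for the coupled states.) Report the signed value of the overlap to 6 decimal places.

−√(1/5) ≈ -0.447214

triangle: 2!*2!*1!/6! = 4/720
(j±m)!: 2!*2!*2!*1!*2!*1! = 16
prefactor² = (2J+1)*Δ*N² = 16/45
  k=1: −1/(1!*1!*1!*1!*1!*0!) = -1
  k=2: +1/(2!*0!*0!*0!*2!*1!) = 1/4
Σ = -3/4  ⇒  CG² = 16/45*(-3/4)² = 1/5
CG = −√(1/5) = -0.447214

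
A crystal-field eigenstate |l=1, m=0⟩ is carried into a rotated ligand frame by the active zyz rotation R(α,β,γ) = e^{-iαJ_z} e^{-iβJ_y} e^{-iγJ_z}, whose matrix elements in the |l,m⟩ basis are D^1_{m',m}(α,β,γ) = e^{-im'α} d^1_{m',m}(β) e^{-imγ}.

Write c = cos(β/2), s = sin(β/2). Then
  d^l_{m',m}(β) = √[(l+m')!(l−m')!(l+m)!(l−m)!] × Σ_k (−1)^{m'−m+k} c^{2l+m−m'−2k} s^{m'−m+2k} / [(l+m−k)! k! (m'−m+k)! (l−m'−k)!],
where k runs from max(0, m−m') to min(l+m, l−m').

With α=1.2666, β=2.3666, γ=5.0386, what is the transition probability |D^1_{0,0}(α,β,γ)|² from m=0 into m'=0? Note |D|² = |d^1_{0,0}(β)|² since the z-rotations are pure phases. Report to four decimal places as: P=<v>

D^1_{0,0}(1.2666,2.3666,5.0386) = e^{-i·0·1.2666}·d^1_{0,0}(2.3666)·e^{-i·0·5.0386}. Compute d first:
With c≡cos(β/2)=0.377872 and s≡sin(β/2)=0.925858, N=[1·1·1·1]^{1/2}=1.000000
Admissible k: 0..1 (factorial args all ≥0)
  k=0: (−1)^0·1.0000/(1)·0.3779^2·0.9259^0 = +0.142787
  k=1: (−1)^1·1.0000/(1)·0.3779^0·0.9259^2 = -0.857213
d^1_{0,0}(2.3666) = +0.142787 -0.857213 = -0.714426
|D^1_{0,0}|² = |d^1_{0,0}(β)|² = (-0.714426)² = 0.510405 (the z-rotation phases have unit modulus)

P=0.5104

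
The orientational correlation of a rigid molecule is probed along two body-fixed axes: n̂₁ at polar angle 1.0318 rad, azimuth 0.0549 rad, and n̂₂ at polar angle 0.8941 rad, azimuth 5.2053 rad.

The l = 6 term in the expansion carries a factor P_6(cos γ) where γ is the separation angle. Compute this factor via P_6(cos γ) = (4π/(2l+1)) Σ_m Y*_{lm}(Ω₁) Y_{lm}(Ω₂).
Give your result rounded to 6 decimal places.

Addition theorem: P_6(cos γ) = (4π/13) Σ_m Y*_{lm}(Ω₁) Y_{lm}(Ω₂), m = −6…6:
  m=-6: Y*=0.18265 + 0.06244j  Y=0.10666 + 0.01986j  product 0.01824 + 0.01029j
  m=-5: Y*=0.38494 + 0.10840j  Y=0.18912 - 0.23529j  product 0.09831 - 0.07007j
  m=-4: Y*=0.35854 + 0.08003j  Y=-0.17045 - 0.40219j  product -0.02893 - 0.15784j
  m=-3: Y*=-0.02127 - 0.00354j  Y=-0.25288 - 0.02335j  product 0.00530 + 0.00139j
  m=-2: Y*=-0.34615 - 0.03816j  Y=0.10755 - 0.16240j  product -0.04343 + 0.05211j
  m=-1: Y*=-0.11110 - 0.00611j  Y=-0.16082 - 0.29941j  product 0.01604 + 0.03425j
  m=+0: Y*=0.31932 + 0.00000j  Y=0.10584 + 0.00000j  product 0.03380 + 0.00000j
  m=+1: Y*=0.11110 - 0.00611j  Y=0.16082 - 0.29941j  product 0.01604 - 0.03425j
  m=+2: Y*=-0.34615 + 0.03816j  Y=0.10755 + 0.16240j  product -0.04343 - 0.05211j
  m=+3: Y*=0.02127 - 0.00354j  Y=0.25288 - 0.02335j  product 0.00530 - 0.00139j
  m=+4: Y*=0.35854 - 0.08003j  Y=-0.17045 + 0.40219j  product -0.02893 + 0.15784j
  m=+5: Y*=-0.38494 + 0.10840j  Y=-0.18912 - 0.23529j  product 0.09831 + 0.07007j
  m=+6: Y*=0.18265 - 0.06244j  Y=0.10666 - 0.01986j  product 0.01824 - 0.01029j
Accumulated sum 0.16486 + 0.00000j; after 4π/(2l+1) scaling, 0.15936 + 0.00000j ⇒ P_6 = 0.159361

0.159361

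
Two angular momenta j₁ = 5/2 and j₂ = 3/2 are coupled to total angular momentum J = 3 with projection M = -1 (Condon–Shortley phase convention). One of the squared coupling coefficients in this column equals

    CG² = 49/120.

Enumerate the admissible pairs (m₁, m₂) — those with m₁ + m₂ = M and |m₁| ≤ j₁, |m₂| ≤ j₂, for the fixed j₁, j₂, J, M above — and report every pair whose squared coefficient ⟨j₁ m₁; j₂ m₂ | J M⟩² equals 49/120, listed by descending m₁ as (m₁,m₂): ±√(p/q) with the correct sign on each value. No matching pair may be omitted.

(-3/2,1/2): −√(49/120)

Admissible pairs with m₁+m₂ = M = -1: (-5/2,3/2), (-3/2,1/2), (-1/2,-1/2), (1/2,-3/2)
  (m₁,m₂)=(1/2,-3/2): CG² = 9/20, CG = +√(9/20)
  (m₁,m₂)=(-1/2,-1/2): CG² = 1/60, CG = +√(1/60)
  (m₁,m₂)=(-3/2,1/2): CG² = 49/120, CG = −√(49/120)   ← matches the target
  (m₁,m₂)=(-5/2,3/2): CG² = 1/8, CG = −√(1/8)
Pairs with CG² = 49/120: (-3/2,1/2): −√(49/120)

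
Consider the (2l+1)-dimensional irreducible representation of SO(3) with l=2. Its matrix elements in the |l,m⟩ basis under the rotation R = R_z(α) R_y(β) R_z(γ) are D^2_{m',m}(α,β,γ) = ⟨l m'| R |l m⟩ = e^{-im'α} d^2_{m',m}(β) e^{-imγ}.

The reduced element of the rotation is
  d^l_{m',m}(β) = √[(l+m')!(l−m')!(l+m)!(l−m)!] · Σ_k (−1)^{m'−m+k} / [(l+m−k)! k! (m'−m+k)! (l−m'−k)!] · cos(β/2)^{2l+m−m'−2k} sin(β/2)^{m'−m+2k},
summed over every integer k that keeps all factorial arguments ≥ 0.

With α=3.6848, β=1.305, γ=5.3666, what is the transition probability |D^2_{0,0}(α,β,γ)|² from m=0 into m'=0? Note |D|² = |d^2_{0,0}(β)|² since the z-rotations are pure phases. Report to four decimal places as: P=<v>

D^2_{0,0}(3.6848,1.3050,5.3666) = e^{-i·0·3.6848}·d^2_{0,0}(1.3050)·e^{-i·0·5.3666}. Compute d first:
Half-angle: c=0.794568, s=0.607175. N=√(2·2·2·2)=4.000000
Admissible k: 0..2 (factorial args all ≥0)
  k=0: (−1)^0·4.0000/(4)·0.7946^4·0.6072^0 = +0.398589
  k=1: (−1)^1·4.0000/(1)·0.7946^2·0.6072^2 = -0.931000
  k=2: (−1)^2·4.0000/(4)·0.7946^0·0.6072^4 = +0.135911
d^2_{0,0}(1.3050) = +0.398589 -0.931000 +0.135911 = -0.396501
|D^2_{0,0}|² = |d^2_{0,0}(β)|² = (-0.396501)² = 0.157213 (the z-rotation phases have unit modulus)

P=0.1572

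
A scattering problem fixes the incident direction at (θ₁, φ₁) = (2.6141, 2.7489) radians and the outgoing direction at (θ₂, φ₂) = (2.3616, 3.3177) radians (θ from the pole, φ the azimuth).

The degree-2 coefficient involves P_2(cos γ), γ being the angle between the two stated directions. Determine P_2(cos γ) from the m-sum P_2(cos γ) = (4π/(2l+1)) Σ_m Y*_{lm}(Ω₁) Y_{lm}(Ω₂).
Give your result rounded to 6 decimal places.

0.749126

Term-by-term m-sum for l=2 (normalisation 4π/5 = 2.513274):
  m=-2: (0.06921 - 0.06921j) × (0.17932 - 0.06591j) = 0.00785 - 0.01697j  (running Σ = 0.00785 - 0.01697j)
  m=-1: (0.31044 - 0.12859j) × (0.38028 - 0.06767j) = 0.10935 - 0.06991j  (running Σ = 0.11720 - 0.08688j)
  m=0: (0.39104 + 0.00000j) × (0.16281 + 0.00000j) = 0.06367 + 0.00000j  (running Σ = 0.18087 - 0.08688j)
  m=1: (-0.31044 - 0.12859j) × (-0.38028 - 0.06767j) = 0.10935 + 0.06991j  (running Σ = 0.29022 - 0.01697j)
  m=2: (0.06921 + 0.06921j) × (0.17932 + 0.06591j) = 0.00785 + 0.01697j  (running Σ = 0.29807 + 0.00000j)
Accumulated sum 0.29807 + 0.00000j; after 4π/(2l+1) scaling, 0.74913 + 0.00000j ⇒ P_2 = 0.749126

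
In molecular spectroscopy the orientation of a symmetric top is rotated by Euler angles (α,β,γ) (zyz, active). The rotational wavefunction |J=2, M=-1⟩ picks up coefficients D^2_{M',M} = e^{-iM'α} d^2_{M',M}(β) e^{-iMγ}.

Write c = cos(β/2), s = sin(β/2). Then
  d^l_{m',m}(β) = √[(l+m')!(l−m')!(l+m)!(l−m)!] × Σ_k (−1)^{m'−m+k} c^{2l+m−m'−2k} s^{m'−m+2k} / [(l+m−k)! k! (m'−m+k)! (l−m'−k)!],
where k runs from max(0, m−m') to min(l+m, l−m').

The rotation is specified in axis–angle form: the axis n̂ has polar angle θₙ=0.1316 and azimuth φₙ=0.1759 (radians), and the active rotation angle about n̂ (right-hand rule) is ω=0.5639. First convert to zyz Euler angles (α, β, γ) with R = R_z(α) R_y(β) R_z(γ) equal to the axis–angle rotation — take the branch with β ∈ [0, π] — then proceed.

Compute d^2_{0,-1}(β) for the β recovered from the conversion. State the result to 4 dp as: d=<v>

Axis–angle → zyz. n̂ = (sinθₙcosφₙ, sinθₙsinφₙ, cosθₙ) = (+0.129196, +0.022963, +0.991353), ω = 0.5639.
R = I cosω + sinω [n̂]ₓ + (1−cosω) n̂n̂ᵀ gives
  R = [+0.847761, -0.529406, +0.032103; +0.530324, +0.845259, -0.065529; +0.007556, +0.072578, +0.997334]
β = atan2(√(R₁₃²+R₂₃²), R₃₃) = 0.073035; α = atan2(R₂₃, R₁₃) mod 2π = 5.167927; γ = atan2(R₃₂, −R₃₁) mod 2π = 1.674534
d^2_{0,-1}(β=0.0730) via the finite sum:
c=cos(0.073035/2)=0.999333, s=sin(0.073035/2)=0.036509; N=√[2·2·1·6]=4.898979
k∈{0,1} keeps every argument non-negative
  k=0: (−1)^1·4.8990/(2)·0.9993^3·0.0365^1 = -0.089251
  k=1: (−1)^2·4.8990/(2)·0.9993^1·0.0365^3 = +0.000119
d^2_{0,-1}(0.0730) = -0.089251 +0.000119 = -0.089131

d=-0.0891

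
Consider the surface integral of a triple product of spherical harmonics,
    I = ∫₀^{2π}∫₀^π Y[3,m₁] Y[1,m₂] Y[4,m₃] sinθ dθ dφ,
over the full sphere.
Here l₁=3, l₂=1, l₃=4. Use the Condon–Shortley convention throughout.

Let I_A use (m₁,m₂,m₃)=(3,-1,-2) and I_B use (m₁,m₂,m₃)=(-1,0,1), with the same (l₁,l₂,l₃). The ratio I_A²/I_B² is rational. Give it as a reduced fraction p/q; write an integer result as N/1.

Shared (l₁,l₂,l₃)=(3,1,4): N and (l;000)² cancel in I_A²/I_B².
A: Δ = 0!·6!·2!/9! = 1/252; Racah Σ t=0..0: t=0:+1/1440 = 1/1440; ⇒ 3j(3 1 4; 3 -1 -2)² = 1/252, sgn +1
B: Δ = 0!·6!·2!/9! = 1/252; Racah Σ t=0..0: t=0:+1/48 = 1/48; ⇒ 3j(3 1 4; -1 0 1)² = 5/84, sgn -1
I_A²/I_B² = (1/252)/(5/84) = 1/15

1/15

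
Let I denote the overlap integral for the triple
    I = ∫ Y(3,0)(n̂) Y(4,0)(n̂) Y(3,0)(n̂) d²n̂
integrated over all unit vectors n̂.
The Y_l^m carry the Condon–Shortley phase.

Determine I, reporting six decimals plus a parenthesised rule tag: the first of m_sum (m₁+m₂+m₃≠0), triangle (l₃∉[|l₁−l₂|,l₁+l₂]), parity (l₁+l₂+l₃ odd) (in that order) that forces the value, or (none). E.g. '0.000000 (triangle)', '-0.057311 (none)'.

Rules hold: Σm=0, L=10 even, 1≤3≤7.
N = 7·9·7 = 441
Δ = 4!·2!·4!/11! = 1/34650
Racah Σ t=1..3: t=1:−1/72 t=2:+1/16 t=3:−1/72 = 5/144
⇒ 3j(3 4 3; 0 0 0)² = 2/77, sgn -1
(m-triple is (0,0,0) — same symbol as above.)
4πI² = N·(3j₀)²·(3jₘ)² = 36/121
I = +1·√(0.297521/4π) = 0.15386989
No selection rule forces the value: the integral is nonzero (none).

0.153870 (none)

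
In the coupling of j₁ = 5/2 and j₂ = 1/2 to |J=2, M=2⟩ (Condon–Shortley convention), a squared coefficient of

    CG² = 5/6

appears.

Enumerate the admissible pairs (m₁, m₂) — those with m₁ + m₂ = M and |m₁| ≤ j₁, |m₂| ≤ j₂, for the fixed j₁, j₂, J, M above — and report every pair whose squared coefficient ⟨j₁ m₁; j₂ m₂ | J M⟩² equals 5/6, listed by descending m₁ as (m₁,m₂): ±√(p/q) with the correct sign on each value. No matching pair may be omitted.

Admissible pairs with m₁+m₂ = M = 2: (3/2,1/2), (5/2,-1/2)
  (m₁,m₂)=(5/2,-1/2): CG² = 5/6, CG = +√(5/6)   ← matches the target
  (m₁,m₂)=(3/2,1/2): CG² = 1/6, CG = −√(1/6)
Pairs with CG² = 5/6: (5/2,-1/2): +√(5/6)

(5/2,-1/2): +√(5/6)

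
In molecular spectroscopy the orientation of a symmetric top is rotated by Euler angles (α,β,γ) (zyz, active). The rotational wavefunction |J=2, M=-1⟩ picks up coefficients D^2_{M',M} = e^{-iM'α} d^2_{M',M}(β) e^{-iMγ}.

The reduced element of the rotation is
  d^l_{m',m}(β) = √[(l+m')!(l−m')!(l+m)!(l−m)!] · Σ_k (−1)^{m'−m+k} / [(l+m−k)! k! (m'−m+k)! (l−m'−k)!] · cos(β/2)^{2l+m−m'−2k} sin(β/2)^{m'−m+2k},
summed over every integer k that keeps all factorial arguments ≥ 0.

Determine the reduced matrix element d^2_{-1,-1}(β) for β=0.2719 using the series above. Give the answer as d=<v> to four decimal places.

d^2_{-1,-1}(β=0.2719) via the finite sum:
With c≡cos(β/2)=0.990773 and s≡sin(β/2)=0.135532, N=[1·6·1·6]^{1/2}=6.000000
Admissible k: 0..1 (factorial args all ≥0)
  k=0: (−1)^0·6.0000/(6)·0.9908^4·0.1355^0 = +0.963600
  k=1: (−1)^1·6.0000/(2)·0.9908^2·0.1355^2 = -0.054094
d^2_{-1,-1}(0.2719) = +0.963600 -0.054094 = +0.909506

d=0.9095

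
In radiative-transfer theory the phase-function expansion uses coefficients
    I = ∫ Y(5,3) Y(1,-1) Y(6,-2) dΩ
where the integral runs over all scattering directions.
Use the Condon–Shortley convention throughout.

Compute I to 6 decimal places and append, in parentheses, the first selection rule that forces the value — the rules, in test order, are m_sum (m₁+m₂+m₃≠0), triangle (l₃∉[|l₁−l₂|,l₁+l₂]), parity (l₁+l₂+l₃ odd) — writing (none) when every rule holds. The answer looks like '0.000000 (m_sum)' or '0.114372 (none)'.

Rules hold: Σm=0, L=12 even, 4≤6≤6.
N = 11·3·13 = 429
Δ = 0!·10!·2!/13! = 1/858
Racah Σ t=0..0: t=0:+1/14400 = 1/14400
⇒ 3j(5 1 6; 0 0 0)² = 6/143, sgn +1
Racah Σ t=0..0: t=0:+1/161280 = 1/161280
⇒ 3j(5 1 6; 3 -1 -2)² = 1/143, sgn +1
4πI² = N·(3j₀)²·(3jₘ)² = 18/143
I = +1·√(0.125874/4π) = 0.10008369
No selection rule forces the value: the integral is nonzero (none).

0.100084 (none)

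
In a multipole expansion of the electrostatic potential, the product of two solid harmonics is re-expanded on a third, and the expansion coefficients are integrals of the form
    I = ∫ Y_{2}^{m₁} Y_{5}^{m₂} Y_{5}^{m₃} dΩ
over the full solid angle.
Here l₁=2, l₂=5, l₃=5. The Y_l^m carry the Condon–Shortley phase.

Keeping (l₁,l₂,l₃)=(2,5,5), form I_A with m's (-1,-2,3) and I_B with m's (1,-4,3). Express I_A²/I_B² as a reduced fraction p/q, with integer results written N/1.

Shared (l₁,l₂,l₃)=(2,5,5): N and (l;000)² cancel in I_A²/I_B².
A: Δ = 2!·2!·8!/13! = 1/38610; Racah Σ t=1..2: t=1:−1/2880 t=2:+1/10080 = -1/4032; ⇒ 3j(2 5 5; -1 -2 3)² = 10/429, sgn -1
B: Δ = 2!·2!·8!/13! = 1/38610; Racah Σ t=0..1: t=0:+1/10080 t=1:−1/80640 = 1/11520; ⇒ 3j(2 5 5; 1 -4 3)² = 49/1430, sgn +1
I_A²/I_B² = (10/429)/(49/1430) = 100/147

100/147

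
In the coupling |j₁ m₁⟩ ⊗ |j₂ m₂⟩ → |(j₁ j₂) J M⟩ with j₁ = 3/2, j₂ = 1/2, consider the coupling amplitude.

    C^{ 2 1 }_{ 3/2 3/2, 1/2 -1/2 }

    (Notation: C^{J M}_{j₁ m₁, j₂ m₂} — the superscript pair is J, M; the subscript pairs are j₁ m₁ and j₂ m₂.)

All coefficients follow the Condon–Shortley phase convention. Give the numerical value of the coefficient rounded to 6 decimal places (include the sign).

+0.500000

triangle: 0!*3!*1!/5! = 6/120
(j±m)!: 3!*0!*0!*1!*3!*1! = 36
prefactor² = (2J+1)*Δ*N² = 9
  k=0: +1/(0!*0!*0!*0!*3!*1!) = 1/6
Σ = 1/6  ⇒  CG² = 9*(1/6)² = 1/4
CG = +√(1/4) = +0.500000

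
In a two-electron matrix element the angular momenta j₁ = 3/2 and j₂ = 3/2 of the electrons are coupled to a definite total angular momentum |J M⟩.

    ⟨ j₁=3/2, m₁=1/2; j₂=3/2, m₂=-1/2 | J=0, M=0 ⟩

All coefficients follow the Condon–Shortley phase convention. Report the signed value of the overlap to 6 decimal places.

j₁+j₂−J=3  J+j₁−j₂=0  J−j₁+j₂=0  j₁+j₂+J+1=4
(j₁±m₁, j₂±m₂, J±M) = (2,1,1,2,0,0)
P² = 1
sum k=1..1:
  [1] −1/2 = -1/2
S = -1/2
C² = P²·S² = 1/4 ; C = -0.500000

−√(1/4) = -0.500000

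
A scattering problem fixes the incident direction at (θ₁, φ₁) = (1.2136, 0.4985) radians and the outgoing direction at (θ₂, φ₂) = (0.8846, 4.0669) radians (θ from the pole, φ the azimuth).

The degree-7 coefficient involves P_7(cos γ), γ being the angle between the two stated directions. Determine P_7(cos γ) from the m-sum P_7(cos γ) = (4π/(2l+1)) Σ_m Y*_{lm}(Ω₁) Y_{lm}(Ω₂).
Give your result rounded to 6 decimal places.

-0.081554

Addition theorem: P_7(cos γ) = (4π/15) Σ_m Y*_{lm}(Ω₁) Y_{lm}(Ω₂), m = −7…7:
  term(m=-7) = 0.02597 + 0.00403j   from Y*(Ω₁)=-0.29783 - 0.10801j, Y(Ω₂)=-0.08140 + 0.01599j
  term(m=-6) = -0.09402 - 0.06170j   from Y*(Ω₁)=-0.43738 + 0.06637j, Y(Ω₂)=0.18920 + 0.16978j
  term(m=-5) = 0.03576 + 0.05662j   from Y*(Ω₁)=-0.12434 + 0.09434j, Y(Ω₂)=0.03679 - 0.42749j
  term(m=-4) = 0.01402 + 0.10212j   from Y*(Ω₁)=0.11453 - 0.25427j, Y(Ω₂)=-0.31323 + 0.19622j
  term(m=-3) = -0.00176 + 0.00589j   from Y*(Ω₁)=-0.02006 - 0.26595j, Y(Ω₂)=-0.02151 - 0.00824j
  term(m=-2) = -0.04224 + 0.04843j   from Y*(Ω₁)=0.09616 + 0.14878j, Y(Ω₂)=0.10018 + 0.34863j
  term(m=-1) = 0.03717 - 0.01690j   from Y*(Ω₁)=0.25701 + 0.13991j, Y(Ω₂)=0.08394 - 0.11146j
  term(m=+0) = -0.04715 + 0.00000j   from Y*(Ω₁)=-0.14477 + 0.00000j, Y(Ω₂)=0.32566 + 0.00000j
  term(m=+1) = 0.03717 + 0.01690j   from Y*(Ω₁)=-0.25701 + 0.13991j, Y(Ω₂)=-0.08394 - 0.11146j
  term(m=+2) = -0.04224 - 0.04843j   from Y*(Ω₁)=0.09616 - 0.14878j, Y(Ω₂)=0.10018 - 0.34863j
  term(m=+3) = -0.00176 - 0.00589j   from Y*(Ω₁)=0.02006 - 0.26595j, Y(Ω₂)=0.02151 - 0.00824j
  term(m=+4) = 0.01402 - 0.10212j   from Y*(Ω₁)=0.11453 + 0.25427j, Y(Ω₂)=-0.31323 - 0.19622j
  term(m=+5) = 0.03576 - 0.05662j   from Y*(Ω₁)=0.12434 + 0.09434j, Y(Ω₂)=-0.03679 - 0.42749j
  term(m=+6) = -0.09402 + 0.06170j   from Y*(Ω₁)=-0.43738 - 0.06637j, Y(Ω₂)=0.18920 - 0.16978j
  term(m=+7) = 0.02597 - 0.00403j   from Y*(Ω₁)=0.29783 - 0.10801j, Y(Ω₂)=0.08140 + 0.01599j
Σ over m = -0.09735 + 0.00000j; ×(4π/15) → -0.08155 + 0.00000j. Real part: -0.081554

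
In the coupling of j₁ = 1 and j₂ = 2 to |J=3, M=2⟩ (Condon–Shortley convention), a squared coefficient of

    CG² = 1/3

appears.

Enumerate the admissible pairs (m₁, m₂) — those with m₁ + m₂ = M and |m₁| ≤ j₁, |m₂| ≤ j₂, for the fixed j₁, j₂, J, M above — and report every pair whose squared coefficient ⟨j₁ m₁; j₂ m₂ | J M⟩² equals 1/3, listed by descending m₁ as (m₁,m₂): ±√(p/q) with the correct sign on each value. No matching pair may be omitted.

(0,2): +√(1/3)

Admissible pairs with m₁+m₂ = M = 2: (0,2), (1,1)
  (m₁,m₂)=(1,1): CG² = 2/3, CG = +√(2/3)
  (m₁,m₂)=(0,2): CG² = 1/3, CG = +√(1/3)   ← matches the target
Pairs with CG² = 1/3: (0,2): +√(1/3)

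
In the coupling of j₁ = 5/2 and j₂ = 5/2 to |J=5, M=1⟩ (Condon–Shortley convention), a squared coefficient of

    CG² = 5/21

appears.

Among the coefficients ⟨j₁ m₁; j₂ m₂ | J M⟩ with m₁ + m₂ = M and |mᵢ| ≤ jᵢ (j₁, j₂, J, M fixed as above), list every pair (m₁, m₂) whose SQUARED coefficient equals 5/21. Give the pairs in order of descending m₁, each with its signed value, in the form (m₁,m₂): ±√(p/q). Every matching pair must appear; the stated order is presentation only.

Admissible pairs with m₁+m₂ = M = 1: (-3/2,5/2), (-1/2,3/2), (1/2,1/2), (3/2,-1/2), (5/2,-3/2)
  (m₁,m₂)=(5/2,-3/2): CG² = 1/42, CG = +√(1/42)
  (m₁,m₂)=(3/2,-1/2): CG² = 5/21, CG = +√(5/21)   ← matches the target
  (m₁,m₂)=(1/2,1/2): CG² = 10/21, CG = +√(10/21)
  (m₁,m₂)=(-1/2,3/2): CG² = 5/21, CG = +√(5/21)   ← matches the target
  (m₁,m₂)=(-3/2,5/2): CG² = 1/42, CG = +√(1/42)
Pairs with CG² = 5/21: (3/2,-1/2): +√(5/21); (-1/2,3/2): +√(5/21)

(3/2,-1/2): +√(5/21); (-1/2,3/2): +√(5/21)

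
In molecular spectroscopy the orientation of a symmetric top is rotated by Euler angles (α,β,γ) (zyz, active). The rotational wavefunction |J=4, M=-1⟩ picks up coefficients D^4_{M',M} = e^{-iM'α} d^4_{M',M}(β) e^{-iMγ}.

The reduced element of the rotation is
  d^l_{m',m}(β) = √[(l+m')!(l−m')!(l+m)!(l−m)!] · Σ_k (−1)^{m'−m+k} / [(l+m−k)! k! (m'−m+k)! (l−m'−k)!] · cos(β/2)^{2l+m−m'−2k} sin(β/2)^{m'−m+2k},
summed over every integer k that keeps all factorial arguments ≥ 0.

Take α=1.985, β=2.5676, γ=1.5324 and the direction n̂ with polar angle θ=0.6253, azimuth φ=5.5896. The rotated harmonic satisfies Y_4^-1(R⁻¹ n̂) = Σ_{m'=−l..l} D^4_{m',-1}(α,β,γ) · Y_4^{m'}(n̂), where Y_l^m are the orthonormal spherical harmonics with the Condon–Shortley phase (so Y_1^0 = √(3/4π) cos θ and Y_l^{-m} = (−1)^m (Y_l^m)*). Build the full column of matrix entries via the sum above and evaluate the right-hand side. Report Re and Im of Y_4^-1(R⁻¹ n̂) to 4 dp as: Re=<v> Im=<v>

Re=0.4201 Im=-0.0154

Need the full column D^4_{m',-1} for m'=−4..4 at α=1.9850, β=2.5676, γ=1.5324.
cos(β/2)=0.283073, sin(β/2)=0.959098
d^4_{-4,-1}: single k=3 term ⇒ +0.012000;  D = -0.011986-0.000571i
d^4_{-3,-1}: k∈[2..3] ⇒ +0.003757 -0.071873 = -0.068116;  D = -0.024415-0.063590i
d^4_{-2,-1}: k∈[1..3] ⇒ +0.000593 -0.034016 +0.260330 = +0.226907;  D = +0.161186-0.159706i
d^4_{-1,-1}: k∈[0..3] ⇒ +0.000041 -0.007099 +0.162992 -0.623699 = -0.467765;  D = +0.435121+0.171681i
d^4_{0,-1}: k∈[0..3] ⇒ -0.000625 +0.043027 -0.493942 +0.945051 = +0.493512;  D = +0.018944+0.493148i
d^4_{1,-1}: k∈[0..3] ⇒ +0.004733 -0.162992 +0.935549 -0.715988 = +0.061302;  D = +0.055130-0.026808i
d^4_{2,-1}: k∈[0..2] ⇒ -0.022677 +0.390496 -0.896554 = -0.528736;  D = +0.403036+0.342233i
d^4_{3,-1}: k∈[0..1] ⇒ +0.071873 -0.495046 = -0.423173;  D = +0.120922-0.405529i
d^4_{4,-1}: single k=0 term ⇒ -0.137754;  D = -0.136689+0.017094i
Y_4^{m'}(θ=0.6253,φ=5.5896) and Σ D·Y over m':
  (-0.0120-0.0006i)·(-0.0485+0.0187i)  (-0.0244-0.0636i)·(-0.0994+0.1776i)  (+0.1612-0.1597i)·(+0.0754+0.4059i)  (+0.4351+0.1717i)·(+0.2765+0.2299i)  (+0.0189+0.4931i)·(-0.1689+0.0000i)  (+0.0551-0.0268i)·(-0.2765+0.2299i)  (+0.4030+0.3422i)·(+0.0754-0.4059i)  (+0.1209-0.4055i)·(+0.0994+0.1776i)  (-0.1367+0.0171i)·(-0.0485-0.0187i)
Y_4^-1(R⁻¹ n̂) = +0.420125-0.015388i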